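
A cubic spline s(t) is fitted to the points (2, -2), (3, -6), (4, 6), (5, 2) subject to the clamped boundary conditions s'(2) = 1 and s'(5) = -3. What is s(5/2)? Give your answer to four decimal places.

-4.4167

Write m_i for s''(x_i). With h_i = 1, 1, 1 and divided differences Δ_i = -4, 12, -4, the continuity of s' gives the tridiagonal system
  1·m_0 + 4·m_1 + 1·m_2 = 6(Δ_1 - Δ_0) = 96
  1·m_1 + 4·m_2 + 1·m_3 = 6(Δ_2 - Δ_1) = -96
Clamped end conditions give two more equations: 2h_0·m_0 + h_0·m_1 = 6(Δ_0 - s'(2)) = -30 and h_2·m_2 + 2h_2·m_3 = 6(s'(5) - Δ_2) = 6.
Hence m_0 = -110/3, m_1 = 130/3, m_2 = -122/3, m_3 = 70/3.
On [2, 3], s(t) = -2 + 1·(t - 2) - 55/3·(t - 2)² + 40/3·(t - 2)³.
With (t - 2) = 1/2: s(5/2) = -53/12.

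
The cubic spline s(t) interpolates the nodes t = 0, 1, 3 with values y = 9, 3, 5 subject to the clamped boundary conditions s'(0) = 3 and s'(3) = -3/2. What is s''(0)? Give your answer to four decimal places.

-35.5000

Put M_i = s'' at the i-th knot. Here h = (1, 2) and Δ = (-6, 1), so the interior equations h_(i-1)·M_(i-1) + 2(h_(i-1)+h_i)·M_i + h_i·M_(i+1) = 6(Δ_i − Δ_(i-1)) read
  1·M_0 + 6·M_1 + 2·M_2 = 6(Δ_1 - Δ_0) = 42
Clamped end conditions give two more equations: 2h_0·M_0 + h_0·M_1 = 6(Δ_0 - s'(0)) = -54 and h_1·M_1 + 2h_1·M_2 = 6(s'(3) - Δ_1) = -15.
Hence M_0 = -71/2, M_1 = 17, M_2 = -49/4.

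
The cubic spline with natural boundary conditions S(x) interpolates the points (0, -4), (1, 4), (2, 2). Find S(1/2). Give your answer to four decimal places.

0.9375

Let m_i = S''(x_i). Step sizes h_i = 1, 1; slopes of the chords Δ_i = (y_(i+1) - y_i)/h_i = 8, -2.
  1·m_0 + 4·m_1 + 1·m_2 = 6(Δ_1 - Δ_0) = -60
Natural end conditions: m_0 = m_2 = 0.
Solving the tridiagonal system: m_0 = 0, m_1 = -15, m_2 = 0.
On [0, 1], S(x) = -4 + 21/2·x + 0·x² - 5/2·x³.
With x = 1/2: S(1/2) = 15/16.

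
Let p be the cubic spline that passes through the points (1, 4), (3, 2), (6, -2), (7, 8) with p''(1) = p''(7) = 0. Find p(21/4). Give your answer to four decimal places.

Let M_i = p''(x_i). Step sizes h_i = 2, 3, 1; slopes of the chords Δ_i = (y_(i+1) - y_i)/h_i = -1, -4/3, 10.
  2·M_0 + 10·M_1 + 3·M_2 = 6(Δ_1 - Δ_0) = -2
  3·M_1 + 8·M_2 + 1·M_3 = 6(Δ_2 - Δ_1) = 68
Natural end conditions: M_0 = M_3 = 0.
Forward elimination and back-substitution give M_0 = 0, M_1 = -220/71, M_2 = 686/71, M_3 = 0.
On [3, 6], p(x) = 2 - 653/213·(x - 3) - 110/71·(x - 3)² + 151/213·(x - 3)³.
With (x - 3) = 9/4: p(21/4) = -21203/4544.

-4.6662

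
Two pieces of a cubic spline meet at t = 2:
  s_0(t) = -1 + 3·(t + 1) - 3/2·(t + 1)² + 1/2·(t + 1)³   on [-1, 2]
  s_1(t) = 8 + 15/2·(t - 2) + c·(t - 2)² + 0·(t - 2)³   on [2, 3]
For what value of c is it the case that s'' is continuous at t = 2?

3

s_0''(t) = -3 + 3·(t + 1), so s_0''(2) = 6. On the right, s_1''(2) = 2c, so c = 3.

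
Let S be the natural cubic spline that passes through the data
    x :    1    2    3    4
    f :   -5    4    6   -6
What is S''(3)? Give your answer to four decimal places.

-19.6000

Let M_i = S''(x_i). Step sizes h_i = 1, 1, 1; slopes of the chords Δ_i = (y_(i+1) - y_i)/h_i = 9, 2, -12.
  1·M_0 + 4·M_1 + 1·M_2 = 6(Δ_1 - Δ_0) = -42
  1·M_1 + 4·M_2 + 1·M_3 = 6(Δ_2 - Δ_1) = -84
Natural end conditions: M_0 = M_3 = 0.
Solving the tridiagonal system: M_0 = 0, M_1 = -28/5, M_2 = -98/5, M_3 = 0.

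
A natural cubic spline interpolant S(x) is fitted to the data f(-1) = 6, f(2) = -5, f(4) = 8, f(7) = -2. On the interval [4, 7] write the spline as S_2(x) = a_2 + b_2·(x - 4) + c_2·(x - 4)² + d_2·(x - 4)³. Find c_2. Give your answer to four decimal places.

-3.7083

Write M_i for S''(x_i). With h_i = 3, 2, 3 and divided differences Δ_i = -11/3, 13/2, -10/3, the continuity of S' gives the tridiagonal system
  3·M_0 + 10·M_1 + 2·M_2 = 6(Δ_1 - Δ_0) = 61
  2·M_1 + 10·M_2 + 3·M_3 = 6(Δ_2 - Δ_1) = -59
Natural end conditions: M_0 = M_3 = 0.
Solving the tridiagonal system: M_0 = 0, M_1 = 91/12, M_2 = -89/12, M_3 = 0.
On [4, 7], with S_2(x) = a_2 + b_2·(x - 4) + c_2·(x - 4)² + d_2·(x - 4)³: c_2 = M_2/2 = -89/24, d_2 = (M_3 - M_2)/(6h_2) = 89/216, b_2 = Δ_2 - h_2(2M_2 + M_3)/6 = 49/12.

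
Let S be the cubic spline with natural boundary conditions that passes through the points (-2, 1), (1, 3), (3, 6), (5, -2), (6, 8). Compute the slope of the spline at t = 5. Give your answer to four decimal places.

4.3397

With M_i denoting the second derivative at x_i, h_i = 3, 2, 2, 1, and Δ_i = (y_(i+1) − y_i)/h_i = 2/3, 3/2, -4, 10:
  3·M_0 + 10·M_1 + 2·M_2 = 6(Δ_1 - Δ_0) = 5
  2·M_1 + 8·M_2 + 2·M_3 = 6(Δ_2 - Δ_1) = -33
  2·M_2 + 6·M_3 + 1·M_4 = 6(Δ_3 - Δ_2) = 84
Natural end conditions: M_0 = M_4 = 0.
Solving the tridiagonal system: M_0 = 0, M_1 = 119/52, M_2 = -465/52, M_3 = 883/52, M_4 = 0.
On [5, 6], S'(t) = b_3 + 2c_3·(t - 5) + 3d_3·(t - 5)² with b_3 = Δ_3 - h_3(2M_3 + M_4)/6 = 677/156, c_3 = M_3/2 = 883/104, d_3 = (M_4 - M_3)/(6h_3) = -883/312. So S'(5) = 677/156.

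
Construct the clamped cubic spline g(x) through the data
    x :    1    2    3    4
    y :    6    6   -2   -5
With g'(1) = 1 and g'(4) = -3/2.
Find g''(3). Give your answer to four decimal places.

Put M_i = g'' at the i-th knot. Here h = (1, 1, 1) and Δ = (0, -8, -3), so the interior equations h_(i-1)·M_(i-1) + 2(h_(i-1)+h_i)·M_i + h_i·M_(i+1) = 6(Δ_i − Δ_(i-1)) read
  1·M_0 + 4·M_1 + 1·M_2 = 6(Δ_1 - Δ_0) = -48
  1·M_1 + 4·M_2 + 1·M_3 = 6(Δ_2 - Δ_1) = 30
Clamped end conditions give two more equations: 2h_0·M_0 + h_0·M_1 = 6(Δ_0 - g'(1)) = -6 and h_2·M_2 + 2h_2·M_3 = 6(g'(4) - Δ_2) = 9.
Solving the tridiagonal system: M_0 = 77/15, M_1 = -244/15, M_2 = 179/15, M_3 = -22/15.

11.9333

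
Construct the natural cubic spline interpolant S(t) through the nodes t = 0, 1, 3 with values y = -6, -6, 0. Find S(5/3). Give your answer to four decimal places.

With M_i denoting the second derivative at x_i, h_i = 1, 2, and Δ_i = (y_(i+1) − y_i)/h_i = 0, 3:
  1·M_0 + 6·M_1 + 2·M_2 = 6(Δ_1 - Δ_0) = 18
Natural end conditions: M_0 = M_2 = 0.
Solving: M_0 = 0, M_1 = 3, M_2 = 0.
On [1, 3], S(t) = -6 + 1·(t - 1) + 3/2·(t - 1)² - 1/4·(t - 1)³.
With (t - 1) = 2/3: S(5/3) = -128/27.

-4.7407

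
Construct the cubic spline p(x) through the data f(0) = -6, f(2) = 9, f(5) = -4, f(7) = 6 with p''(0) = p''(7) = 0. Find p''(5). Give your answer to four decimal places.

With σ_i denoting the second derivative at x_i, h_i = 2, 3, 2, and Δ_i = (y_(i+1) − y_i)/h_i = 15/2, -13/3, 5:
  2·σ_0 + 10·σ_1 + 3·σ_2 = 6(Δ_1 - Δ_0) = -71
  3·σ_1 + 10·σ_2 + 2·σ_3 = 6(Δ_2 - Δ_1) = 56
Natural end conditions: σ_0 = σ_3 = 0.
Solving the tridiagonal system: σ_0 = 0, σ_1 = -878/91, σ_2 = 773/91, σ_3 = 0.

8.4945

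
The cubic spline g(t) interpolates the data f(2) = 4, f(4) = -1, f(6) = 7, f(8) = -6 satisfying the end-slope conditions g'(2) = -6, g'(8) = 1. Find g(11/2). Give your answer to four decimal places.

6.9000

Let M_i = g''(x_i). Step sizes h_i = 2, 2, 2; slopes of the chords Δ_i = (y_(i+1) - y_i)/h_i = -5/2, 4, -13/2.
  2·M_0 + 8·M_1 + 2·M_2 = 6(Δ_1 - Δ_0) = 39
  2·M_1 + 8·M_2 + 2·M_3 = 6(Δ_2 - Δ_1) = -63
Clamped end conditions give two more equations: 2h_0·M_0 + h_0·M_1 = 6(Δ_0 - g'(2)) = 21 and h_2·M_2 + 2h_2·M_3 = 6(g'(8) - Δ_2) = 45.
Solving the tridiagonal system: M_0 = 17/15, M_1 = 247/30, M_2 = -437/30, M_3 = 278/15.
On [4, 6], g(t) = -1 + 101/30·(t - 4) + 247/60·(t - 4)² - 19/10·(t - 4)³.
With (t - 4) = 3/2: g(11/2) = 69/10.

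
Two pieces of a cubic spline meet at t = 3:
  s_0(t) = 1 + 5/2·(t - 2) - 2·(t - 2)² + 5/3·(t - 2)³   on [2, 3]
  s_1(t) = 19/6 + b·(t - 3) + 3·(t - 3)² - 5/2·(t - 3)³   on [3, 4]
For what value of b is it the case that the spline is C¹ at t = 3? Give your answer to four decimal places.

3.5000

s_0'(t) = 5/2 - 4·(t - 2) + 5·(t - 2)², so s_0'(3) = 7/2. On the right, s_1'(3) = b, so b = 7/2.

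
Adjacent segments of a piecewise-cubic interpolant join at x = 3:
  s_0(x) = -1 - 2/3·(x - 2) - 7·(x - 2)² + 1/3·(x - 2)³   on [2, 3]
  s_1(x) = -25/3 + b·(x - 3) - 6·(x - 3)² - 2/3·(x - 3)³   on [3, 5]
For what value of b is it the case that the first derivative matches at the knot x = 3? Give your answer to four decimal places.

-13.6667

s_0'(x) = -2/3 - 14·(x - 2) + 1·(x - 2)², so s_0'(3) = -41/3. On the right, s_1'(3) = b, so b = -41/3.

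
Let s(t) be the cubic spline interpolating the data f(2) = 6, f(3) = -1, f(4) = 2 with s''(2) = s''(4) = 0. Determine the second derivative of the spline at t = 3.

Let M_i = s''(x_i). Step sizes h_i = 1, 1; slopes of the chords Δ_i = (y_(i+1) - y_i)/h_i = -7, 3.
  1·M_0 + 4·M_1 + 1·M_2 = 6(Δ_1 - Δ_0) = 60
Natural end conditions: M_0 = M_2 = 0.
Forward elimination and back-substitution give M_0 = 0, M_1 = 15, M_2 = 0.

15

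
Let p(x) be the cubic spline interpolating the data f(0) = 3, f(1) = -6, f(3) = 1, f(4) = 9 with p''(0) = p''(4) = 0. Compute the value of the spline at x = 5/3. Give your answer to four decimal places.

With σ_i denoting the second derivative at x_i, h_i = 1, 2, 1, and Δ_i = (y_(i+1) − y_i)/h_i = -9, 7/2, 8:
  1·σ_0 + 6·σ_1 + 2·σ_2 = 6(Δ_1 - Δ_0) = 75
  2·σ_1 + 6·σ_2 + 1·σ_3 = 6(Δ_2 - Δ_1) = 27
Natural end conditions: σ_0 = σ_3 = 0.
Solving: σ_0 = 0, σ_1 = 99/8, σ_2 = 3/8, σ_3 = 0.
On [1, 3], p(x) = -6 - 39/8·(x - 1) + 99/16·(x - 1)² - 1·(x - 1)³.
With (x - 1) = 2/3: p(5/3) = -367/54.

-6.7963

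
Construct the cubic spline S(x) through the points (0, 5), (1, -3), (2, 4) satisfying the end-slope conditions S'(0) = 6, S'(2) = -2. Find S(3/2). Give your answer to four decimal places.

0.5313

With σ_i denoting the second derivative at x_i, h_i = 1, 1, and Δ_i = (y_(i+1) − y_i)/h_i = -8, 7:
  1·σ_0 + 4·σ_1 + 1·σ_2 = 6(Δ_1 - Δ_0) = 90
Clamped end conditions give two more equations: 2h_0·σ_0 + h_0·σ_1 = 6(Δ_0 - S'(0)) = -84 and h_1·σ_1 + 2h_1·σ_2 = 6(S'(2) - Δ_1) = -54.
Solving the tridiagonal system: σ_0 = -137/2, σ_1 = 53, σ_2 = -107/2.
On [1, 2], S(x) = -3 - 7/4·(x - 1) + 53/2·(x - 1)² - 71/4·(x - 1)³.
With (x - 1) = 1/2: S(3/2) = 17/32.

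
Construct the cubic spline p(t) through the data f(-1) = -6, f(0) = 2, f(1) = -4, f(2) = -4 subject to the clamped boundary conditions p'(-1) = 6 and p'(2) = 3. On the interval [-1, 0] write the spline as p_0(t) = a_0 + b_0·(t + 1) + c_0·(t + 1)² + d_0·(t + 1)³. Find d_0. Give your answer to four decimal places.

Write σ_i for p''(x_i). With h_i = 1, 1, 1 and divided differences Δ_i = 8, -6, 0, the continuity of p' gives the tridiagonal system
  1·σ_0 + 4·σ_1 + 1·σ_2 = 6(Δ_1 - Δ_0) = -84
  1·σ_1 + 4·σ_2 + 1·σ_3 = 6(Δ_2 - Δ_1) = 36
Clamped end conditions give two more equations: 2h_0·σ_0 + h_0·σ_1 = 6(Δ_0 - p'(-1)) = 12 and h_2·σ_2 + 2h_2·σ_3 = 6(p'(2) - Δ_2) = 18.
Hence σ_0 = 106/5, σ_1 = -152/5, σ_2 = 82/5, σ_3 = 4/5.
On [-1, 0], with p_0(t) = a_0 + b_0·(t + 1) + c_0·(t + 1)² + d_0·(t + 1)³: c_0 = σ_0/2 = 53/5, d_0 = (σ_1 - σ_0)/(6h_0) = -43/5, b_0 = Δ_0 - h_0(2σ_0 + σ_1)/6 = 6.

-8.6000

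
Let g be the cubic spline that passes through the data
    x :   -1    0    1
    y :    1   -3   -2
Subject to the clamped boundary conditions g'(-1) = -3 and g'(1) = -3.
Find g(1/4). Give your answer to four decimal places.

Write M_i for g''(x_i). With h_i = 1, 1 and divided differences Δ_i = -4, 1, the continuity of g' gives the tridiagonal system
  1·M_0 + 4·M_1 + 1·M_2 = 6(Δ_1 - Δ_0) = 30
Clamped end conditions give two more equations: 2h_0·M_0 + h_0·M_1 = 6(Δ_0 - g'(-1)) = -6 and h_1·M_1 + 2h_1·M_2 = 6(g'(1) - Δ_1) = -24.
Forward elimination and back-substitution give M_0 = -21/2, M_1 = 15, M_2 = -39/2.
On [0, 1], g(x) = -3 - 3/4·x + 15/2·x² - 23/4·x³.
With x = 1/4: g(1/4) = -719/256.

-2.8086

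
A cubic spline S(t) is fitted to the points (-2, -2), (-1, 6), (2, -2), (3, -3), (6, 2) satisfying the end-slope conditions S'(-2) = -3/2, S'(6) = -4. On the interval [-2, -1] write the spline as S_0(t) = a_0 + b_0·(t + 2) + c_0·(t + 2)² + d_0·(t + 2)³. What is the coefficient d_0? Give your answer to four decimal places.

-8.4641

Write σ_i for S''(x_i). With h_i = 1, 3, 1, 3 and divided differences Δ_i = 8, -8/3, -1, 5/3, the continuity of S' gives the tridiagonal system
  1·σ_0 + 8·σ_1 + 3·σ_2 = 6(Δ_1 - Δ_0) = -64
  3·σ_1 + 8·σ_2 + 1·σ_3 = 6(Δ_2 - Δ_1) = 10
  1·σ_2 + 8·σ_3 + 3·σ_4 = 6(Δ_3 - Δ_2) = 16
Clamped end conditions give two more equations: 2h_0·σ_0 + h_0·σ_1 = 6(Δ_0 - S'(-2)) = 57 and h_3·σ_3 + 2h_3·σ_4 = 6(S'(6) - Δ_3) = -34.
Forward elimination and back-substitution give σ_0 = 15521/432, σ_1 = -3209/216, σ_2 = 2725/432, σ_3 = 887/216, σ_4 = -3335/432.
On [-2, -1], with S_0(t) = a_0 + b_0·(t + 2) + c_0·(t + 2)² + d_0·(t + 2)³: c_0 = σ_0/2 = 15521/864, d_0 = (σ_1 - σ_0)/(6h_0) = -7313/864, b_0 = Δ_0 - h_0(2σ_0 + σ_1)/6 = -3/2.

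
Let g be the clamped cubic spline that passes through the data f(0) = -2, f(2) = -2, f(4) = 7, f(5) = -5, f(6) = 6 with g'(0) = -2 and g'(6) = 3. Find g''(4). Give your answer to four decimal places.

-29.4167

Let M_i = g''(x_i). Step sizes h_i = 2, 2, 1, 1; slopes of the chords Δ_i = (y_(i+1) - y_i)/h_i = 0, 9/2, -12, 11.
  2·M_0 + 8·M_1 + 2·M_2 = 6(Δ_1 - Δ_0) = 27
  2·M_1 + 6·M_2 + 1·M_3 = 6(Δ_2 - Δ_1) = -99
  1·M_2 + 4·M_3 + 1·M_4 = 6(Δ_3 - Δ_2) = 138
Clamped end conditions give two more equations: 2h_0·M_0 + h_0·M_1 = 6(Δ_0 - g'(0)) = 12 and h_3·M_3 + 2h_3·M_4 = 6(g'(6) - Δ_3) = -48.
Solving: M_0 = -227/84, M_1 = 479/42, M_2 = -353/12, M_3 = 2297/42, M_4 = -4313/84.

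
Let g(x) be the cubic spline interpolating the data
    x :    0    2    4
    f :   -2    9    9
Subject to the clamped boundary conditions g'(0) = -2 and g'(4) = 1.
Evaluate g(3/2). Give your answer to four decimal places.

Put m_i = g'' at the i-th knot. Here h = (2, 2) and Δ = (11/2, 0), so the interior equations h_(i-1)·m_(i-1) + 2(h_(i-1)+h_i)·m_i + h_i·m_(i+1) = 6(Δ_i − Δ_(i-1)) read
  2·m_0 + 8·m_1 + 2·m_2 = 6(Δ_1 - Δ_0) = -33
Clamped end conditions give two more equations: 2h_0·m_0 + h_0·m_1 = 6(Δ_0 - g'(0)) = 45 and h_1·m_1 + 2h_1·m_2 = 6(g'(4) - Δ_1) = 6.
Forward elimination and back-substitution give m_0 = 129/8, m_1 = -39/4, m_2 = 51/8.
On [0, 2], g(x) = -2 - 2·x + 129/16·x² - 69/32·x³.
With x = 3/2: g(3/2) = 1501/256.

5.8633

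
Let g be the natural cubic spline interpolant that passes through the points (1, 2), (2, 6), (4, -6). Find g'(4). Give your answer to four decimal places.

-9.3333

With m_i denoting the second derivative at x_i, h_i = 1, 2, and Δ_i = (y_(i+1) − y_i)/h_i = 4, -6:
  1·m_0 + 6·m_1 + 2·m_2 = 6(Δ_1 - Δ_0) = -60
Natural end conditions: m_0 = m_2 = 0.
Solving the tridiagonal system: m_0 = 0, m_1 = -10, m_2 = 0.
On [2, 4], g'(x) = b_1 + 2c_1·(x - 2) + 3d_1·(x - 2)² with b_1 = Δ_1 - h_1(2m_1 + m_2)/6 = 2/3, c_1 = m_1/2 = -5, d_1 = (m_2 - m_1)/(6h_1) = 5/6. So g'(4) = -28/3.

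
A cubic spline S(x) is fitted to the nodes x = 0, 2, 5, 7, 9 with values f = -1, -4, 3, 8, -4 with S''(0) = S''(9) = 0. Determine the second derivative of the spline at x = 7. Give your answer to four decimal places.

-6.5741

Write m_i for S''(x_i). With h_i = 2, 3, 2, 2 and divided differences Δ_i = -3/2, 7/3, 5/2, -6, the continuity of S' gives the tridiagonal system
  2·m_0 + 10·m_1 + 3·m_2 = 6(Δ_1 - Δ_0) = 23
  3·m_1 + 10·m_2 + 2·m_3 = 6(Δ_2 - Δ_1) = 1
  2·m_2 + 8·m_3 + 2·m_4 = 6(Δ_3 - Δ_2) = -51
Natural end conditions: m_0 = m_4 = 0.
Hence m_0 = 0, m_1 = 709/344, m_2 = 137/172, m_3 = -4523/688, m_4 = 0.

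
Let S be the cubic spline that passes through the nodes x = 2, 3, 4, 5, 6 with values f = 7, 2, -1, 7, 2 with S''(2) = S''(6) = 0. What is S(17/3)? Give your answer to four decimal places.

Put σ_i = S'' at the i-th knot. Here h = (1, 1, 1, 1) and Δ = (-5, -3, 8, -5), so the interior equations h_(i-1)·σ_(i-1) + 2(h_(i-1)+h_i)·σ_i + h_i·σ_(i+1) = 6(Δ_i − Δ_(i-1)) read
  1·σ_0 + 4·σ_1 + 1·σ_2 = 6(Δ_1 - Δ_0) = 12
  1·σ_1 + 4·σ_2 + 1·σ_3 = 6(Δ_2 - Δ_1) = 66
  1·σ_2 + 4·σ_3 + 1·σ_4 = 6(Δ_3 - Δ_2) = -78
Natural end conditions: σ_0 = σ_4 = 0.
Forward elimination and back-substitution give σ_0 = 0, σ_1 = -81/28, σ_2 = 165/7, σ_3 = -711/28, σ_4 = 0.
On [5, 6], S(x) = 7 + 97/28·(x - 5) - 711/56·(x - 5)² + 237/56·(x - 5)³.
With (x - 5) = 2/3: S(17/3) = 310/63.

4.9206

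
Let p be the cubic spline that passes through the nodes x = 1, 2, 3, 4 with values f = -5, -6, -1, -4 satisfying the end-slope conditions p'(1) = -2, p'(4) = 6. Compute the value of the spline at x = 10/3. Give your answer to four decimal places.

-2.3605

Let M_i = p''(x_i). Step sizes h_i = 1, 1, 1; slopes of the chords Δ_i = (y_(i+1) - y_i)/h_i = -1, 5, -3.
  1·M_0 + 4·M_1 + 1·M_2 = 6(Δ_1 - Δ_0) = 36
  1·M_1 + 4·M_2 + 1·M_3 = 6(Δ_2 - Δ_1) = -48
Clamped end conditions give two more equations: 2h_0·M_0 + h_0·M_1 = 6(Δ_0 - p'(1)) = 6 and h_2·M_2 + 2h_2·M_3 = 6(p'(4) - Δ_2) = 54.
Forward elimination and back-substitution give M_0 = -82/15, M_1 = 254/15, M_2 = -394/15, M_3 = 602/15.
On [3, 4], p(x) = -1 - 14/15·(x - 3) - 197/15·(x - 3)² + 166/15·(x - 3)³.
With (x - 3) = 1/3: p(10/3) = -956/405.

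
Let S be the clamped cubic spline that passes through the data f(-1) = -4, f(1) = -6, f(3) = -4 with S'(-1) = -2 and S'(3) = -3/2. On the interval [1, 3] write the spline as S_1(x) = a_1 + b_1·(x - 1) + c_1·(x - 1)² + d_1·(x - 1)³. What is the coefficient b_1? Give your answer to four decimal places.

Write σ_i for S''(x_i). With h_i = 2, 2 and divided differences Δ_i = -1, 1, the continuity of S' gives the tridiagonal system
  2·σ_0 + 8·σ_1 + 2·σ_2 = 6(Δ_1 - Δ_0) = 12
Clamped end conditions give two more equations: 2h_0·σ_0 + h_0·σ_1 = 6(Δ_0 - S'(-1)) = 6 and h_1·σ_1 + 2h_1·σ_2 = 6(S'(3) - Δ_1) = -15.
Solving the tridiagonal system: σ_0 = 1/8, σ_1 = 11/4, σ_2 = -41/8.
On [1, 3], with S_1(x) = a_1 + b_1·(x - 1) + c_1·(x - 1)² + d_1·(x - 1)³: c_1 = σ_1/2 = 11/8, d_1 = (σ_2 - σ_1)/(6h_1) = -21/32, b_1 = Δ_1 - h_1(2σ_1 + σ_2)/6 = 7/8.

0.8750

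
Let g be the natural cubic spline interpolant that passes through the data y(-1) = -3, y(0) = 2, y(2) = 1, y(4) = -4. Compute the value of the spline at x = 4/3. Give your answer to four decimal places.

2.4444

Write m_i for g''(x_i). With h_i = 1, 2, 2 and divided differences Δ_i = 5, -1/2, -5/2, the continuity of g' gives the tridiagonal system
  1·m_0 + 6·m_1 + 2·m_2 = 6(Δ_1 - Δ_0) = -33
  2·m_1 + 8·m_2 + 2·m_3 = 6(Δ_2 - Δ_1) = -12
Natural end conditions: m_0 = m_3 = 0.
Forward elimination and back-substitution give m_0 = 0, m_1 = -60/11, m_2 = -3/22, m_3 = 0.
On [0, 2], g(x) = 2 + 35/11·x - 30/11·x² + 39/88·x³.
With x = 4/3: g(4/3) = 22/9.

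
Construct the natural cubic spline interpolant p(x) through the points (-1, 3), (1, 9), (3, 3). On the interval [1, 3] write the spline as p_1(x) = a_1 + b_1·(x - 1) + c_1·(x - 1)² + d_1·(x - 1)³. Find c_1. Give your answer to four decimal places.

Write m_i for p''(x_i). With h_i = 2, 2 and divided differences Δ_i = 3, -3, the continuity of p' gives the tridiagonal system
  2·m_0 + 8·m_1 + 2·m_2 = 6(Δ_1 - Δ_0) = -36
Natural end conditions: m_0 = m_2 = 0.
Hence m_0 = 0, m_1 = -9/2, m_2 = 0.
On [1, 3], with p_1(x) = a_1 + b_1·(x - 1) + c_1·(x - 1)² + d_1·(x - 1)³: c_1 = m_1/2 = -9/4, d_1 = (m_2 - m_1)/(6h_1) = 3/8, b_1 = Δ_1 - h_1(2m_1 + m_2)/6 = 0.

-2.2500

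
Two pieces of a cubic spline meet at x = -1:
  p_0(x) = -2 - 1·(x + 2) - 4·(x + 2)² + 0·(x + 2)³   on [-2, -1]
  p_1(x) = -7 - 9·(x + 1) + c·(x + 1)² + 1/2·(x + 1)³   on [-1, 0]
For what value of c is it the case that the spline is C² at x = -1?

-4

p_0''(x) = -8 + 0·(x + 2), so p_0''(-1) = -8. On the right, p_1''(-1) = 2c, so c = -4.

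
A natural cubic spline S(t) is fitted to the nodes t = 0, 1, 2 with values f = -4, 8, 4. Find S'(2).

Let M_i = S''(x_i). Step sizes h_i = 1, 1; slopes of the chords Δ_i = (y_(i+1) - y_i)/h_i = 12, -4.
  1·M_0 + 4·M_1 + 1·M_2 = 6(Δ_1 - Δ_0) = -96
Natural end conditions: M_0 = M_2 = 0.
Solving the tridiagonal system: M_0 = 0, M_1 = -24, M_2 = 0.
On [1, 2], S'(t) = b_1 + 2c_1·(t - 1) + 3d_1·(t - 1)² with b_1 = Δ_1 - h_1(2M_1 + M_2)/6 = 4, c_1 = M_1/2 = -12, d_1 = (M_2 - M_1)/(6h_1) = 4. So S'(2) = -8.

-8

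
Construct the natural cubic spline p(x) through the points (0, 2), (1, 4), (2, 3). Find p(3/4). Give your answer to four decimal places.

With σ_i denoting the second derivative at x_i, h_i = 1, 1, and Δ_i = (y_(i+1) − y_i)/h_i = 2, -1:
  1·σ_0 + 4·σ_1 + 1·σ_2 = 6(Δ_1 - Δ_0) = -18
Natural end conditions: σ_0 = σ_2 = 0.
Forward elimination and back-substitution give σ_0 = 0, σ_1 = -9/2, σ_2 = 0.
On [0, 1], p(x) = 2 + 11/4·x + 0·x² - 3/4·x³.
With x = 3/4: p(3/4) = 959/256.

3.7461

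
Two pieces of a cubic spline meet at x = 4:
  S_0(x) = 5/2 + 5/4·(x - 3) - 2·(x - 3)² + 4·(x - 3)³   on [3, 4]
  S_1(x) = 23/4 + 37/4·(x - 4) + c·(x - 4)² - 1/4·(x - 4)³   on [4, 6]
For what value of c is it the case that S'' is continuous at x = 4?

10

S_0''(x) = -4 + 24·(x - 3), so S_0''(4) = 20. On the right, S_1''(4) = 2c, so c = 10.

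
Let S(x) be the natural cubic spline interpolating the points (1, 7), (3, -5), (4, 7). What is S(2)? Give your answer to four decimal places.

With M_i denoting the second derivative at x_i, h_i = 2, 1, and Δ_i = (y_(i+1) − y_i)/h_i = -6, 12:
  2·M_0 + 6·M_1 + 1·M_2 = 6(Δ_1 - Δ_0) = 108
Natural end conditions: M_0 = M_2 = 0.
Hence M_0 = 0, M_1 = 18, M_2 = 0.
On [1, 3], S(x) = 7 - 12·(x - 1) + 0·(x - 1)² + 3/2·(x - 1)³.
With (x - 1) = 1: S(2) = -7/2.

-3.5000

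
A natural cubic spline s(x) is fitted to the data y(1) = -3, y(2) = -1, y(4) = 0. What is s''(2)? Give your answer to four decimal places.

With M_i denoting the second derivative at x_i, h_i = 1, 2, and Δ_i = (y_(i+1) − y_i)/h_i = 2, 1/2:
  1·M_0 + 6·M_1 + 2·M_2 = 6(Δ_1 - Δ_0) = -9
Natural end conditions: M_0 = M_2 = 0.
Solving the tridiagonal system: M_0 = 0, M_1 = -3/2, M_2 = 0.

-1.5000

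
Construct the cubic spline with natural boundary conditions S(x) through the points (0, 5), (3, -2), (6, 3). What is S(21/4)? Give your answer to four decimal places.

1.0469

With M_i denoting the second derivative at x_i, h_i = 3, 3, and Δ_i = (y_(i+1) − y_i)/h_i = -7/3, 5/3:
  3·M_0 + 12·M_1 + 3·M_2 = 6(Δ_1 - Δ_0) = 24
Natural end conditions: M_0 = M_2 = 0.
Forward elimination and back-substitution give M_0 = 0, M_1 = 2, M_2 = 0.
On [3, 6], S(x) = -2 - 1/3·(x - 3) + 1·(x - 3)² - 1/9·(x - 3)³.
With (x - 3) = 9/4: S(21/4) = 67/64.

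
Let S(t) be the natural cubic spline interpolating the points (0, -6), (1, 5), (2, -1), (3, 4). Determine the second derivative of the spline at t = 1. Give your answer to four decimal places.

-31.6000

Write M_i for S''(x_i). With h_i = 1, 1, 1 and divided differences Δ_i = 11, -6, 5, the continuity of S' gives the tridiagonal system
  1·M_0 + 4·M_1 + 1·M_2 = 6(Δ_1 - Δ_0) = -102
  1·M_1 + 4·M_2 + 1·M_3 = 6(Δ_2 - Δ_1) = 66
Natural end conditions: M_0 = M_3 = 0.
Solving: M_0 = 0, M_1 = -158/5, M_2 = 122/5, M_3 = 0.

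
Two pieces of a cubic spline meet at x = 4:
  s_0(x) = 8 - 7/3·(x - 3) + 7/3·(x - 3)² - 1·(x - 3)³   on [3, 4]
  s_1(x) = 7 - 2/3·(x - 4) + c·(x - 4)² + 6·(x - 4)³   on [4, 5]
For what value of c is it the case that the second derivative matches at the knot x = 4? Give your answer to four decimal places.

s_0''(x) = 14/3 - 6·(x - 3), so s_0''(4) = -4/3. On the right, s_1''(4) = 2c, so c = -2/3.

-0.6667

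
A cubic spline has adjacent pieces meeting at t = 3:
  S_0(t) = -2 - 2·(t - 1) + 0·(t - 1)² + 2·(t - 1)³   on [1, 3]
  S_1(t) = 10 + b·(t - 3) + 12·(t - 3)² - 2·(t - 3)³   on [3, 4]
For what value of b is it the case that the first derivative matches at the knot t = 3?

22

S_0'(t) = -2 + 0·(t - 1) + 6·(t - 1)², so S_0'(3) = 22. On the right, S_1'(3) = b, so b = 22.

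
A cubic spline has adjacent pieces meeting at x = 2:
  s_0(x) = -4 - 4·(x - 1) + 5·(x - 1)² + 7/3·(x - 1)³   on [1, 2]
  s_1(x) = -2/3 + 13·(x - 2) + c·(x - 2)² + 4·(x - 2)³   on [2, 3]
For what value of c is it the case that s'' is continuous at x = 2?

s_0''(x) = 10 + 14·(x - 1), so s_0''(2) = 24. On the right, s_1''(2) = 2c, so c = 12.

12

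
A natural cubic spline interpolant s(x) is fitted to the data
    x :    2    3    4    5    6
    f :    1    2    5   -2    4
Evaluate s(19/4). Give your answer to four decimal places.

With σ_i denoting the second derivative at x_i, h_i = 1, 1, 1, 1, and Δ_i = (y_(i+1) − y_i)/h_i = 1, 3, -7, 6:
  1·σ_0 + 4·σ_1 + 1·σ_2 = 6(Δ_1 - Δ_0) = 12
  1·σ_1 + 4·σ_2 + 1·σ_3 = 6(Δ_2 - Δ_1) = -60
  1·σ_2 + 4·σ_3 + 1·σ_4 = 6(Δ_3 - Δ_2) = 78
Natural end conditions: σ_0 = σ_4 = 0.
Forward elimination and back-substitution give σ_0 = 0, σ_1 = 249/28, σ_2 = -165/7, σ_3 = 711/28, σ_4 = 0.
On [4, 5], s(x) = 5 - 27/8·(x - 4) - 165/14·(x - 4)² + 457/56·(x - 4)³.
With (x - 4) = 3/4: s(19/4) = -2573/3584.

-0.7179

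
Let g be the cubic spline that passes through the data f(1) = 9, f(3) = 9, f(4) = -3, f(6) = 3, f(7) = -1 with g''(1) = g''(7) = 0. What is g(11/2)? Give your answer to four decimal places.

1.1603

Let M_i = g''(x_i). Step sizes h_i = 2, 1, 2, 1; slopes of the chords Δ_i = (y_(i+1) - y_i)/h_i = 0, -12, 3, -4.
  2·M_0 + 6·M_1 + 1·M_2 = 6(Δ_1 - Δ_0) = -72
  1·M_1 + 6·M_2 + 2·M_3 = 6(Δ_2 - Δ_1) = 90
  2·M_2 + 6·M_3 + 1·M_4 = 6(Δ_3 - Δ_2) = -42
Natural end conditions: M_0 = M_4 = 0.
Solving the tridiagonal system: M_0 = 0, M_1 = -488/31, M_2 = 696/31, M_3 = -449/31, M_4 = 0.
On [4, 6], g(t) = -3 - 664/93·(t - 4) + 348/31·(t - 4)² - 1145/372·(t - 4)³.
With (t - 4) = 3/2: g(11/2) = 1151/992.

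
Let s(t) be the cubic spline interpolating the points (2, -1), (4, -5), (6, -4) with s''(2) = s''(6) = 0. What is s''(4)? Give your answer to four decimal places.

1.8750

Let M_i = s''(x_i). Step sizes h_i = 2, 2; slopes of the chords Δ_i = (y_(i+1) - y_i)/h_i = -2, 1/2.
  2·M_0 + 8·M_1 + 2·M_2 = 6(Δ_1 - Δ_0) = 15
Natural end conditions: M_0 = M_2 = 0.
Hence M_0 = 0, M_1 = 15/8, M_2 = 0.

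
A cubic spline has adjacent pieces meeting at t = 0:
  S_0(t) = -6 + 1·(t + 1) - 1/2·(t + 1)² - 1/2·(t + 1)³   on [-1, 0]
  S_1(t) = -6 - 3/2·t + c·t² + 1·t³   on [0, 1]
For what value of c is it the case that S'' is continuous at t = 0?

S_0''(t) = -1 - 3·(t + 1), so S_0''(0) = -4. On the right, S_1''(0) = 2c, so c = -2.

-2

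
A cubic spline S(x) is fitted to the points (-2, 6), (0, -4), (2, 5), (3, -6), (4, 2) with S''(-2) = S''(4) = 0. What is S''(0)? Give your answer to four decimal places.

13.5893

With M_i denoting the second derivative at x_i, h_i = 2, 2, 1, 1, and Δ_i = (y_(i+1) − y_i)/h_i = -5, 9/2, -11, 8:
  2·M_0 + 8·M_1 + 2·M_2 = 6(Δ_1 - Δ_0) = 57
  2·M_1 + 6·M_2 + 1·M_3 = 6(Δ_2 - Δ_1) = -93
  1·M_2 + 4·M_3 + 1·M_4 = 6(Δ_3 - Δ_2) = 114
Natural end conditions: M_0 = M_4 = 0.
Forward elimination and back-substitution give M_0 = 0, M_1 = 761/56, M_2 = -181/7, M_3 = 979/28, M_4 = 0.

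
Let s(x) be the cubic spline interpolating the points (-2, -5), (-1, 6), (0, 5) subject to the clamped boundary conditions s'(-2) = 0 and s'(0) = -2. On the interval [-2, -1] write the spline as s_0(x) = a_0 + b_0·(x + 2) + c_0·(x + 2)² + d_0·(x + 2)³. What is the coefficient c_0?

With σ_i denoting the second derivative at x_i, h_i = 1, 1, and Δ_i = (y_(i+1) − y_i)/h_i = 11, -1:
  1·σ_0 + 4·σ_1 + 1·σ_2 = 6(Δ_1 - Δ_0) = -72
Clamped end conditions give two more equations: 2h_0·σ_0 + h_0·σ_1 = 6(Δ_0 - s'(-2)) = 66 and h_1·σ_1 + 2h_1·σ_2 = 6(s'(0) - Δ_1) = -6.
Solving the tridiagonal system: σ_0 = 50, σ_1 = -34, σ_2 = 14.
On [-2, -1], with s_0(x) = a_0 + b_0·(x + 2) + c_0·(x + 2)² + d_0·(x + 2)³: c_0 = σ_0/2 = 25, d_0 = (σ_1 - σ_0)/(6h_0) = -14, b_0 = Δ_0 - h_0(2σ_0 + σ_1)/6 = 0.

25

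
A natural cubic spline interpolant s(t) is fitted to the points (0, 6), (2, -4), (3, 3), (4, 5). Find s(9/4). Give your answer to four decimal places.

Put M_i = s'' at the i-th knot. Here h = (2, 1, 1) and Δ = (-5, 7, 2), so the interior equations h_(i-1)·M_(i-1) + 2(h_(i-1)+h_i)·M_i + h_i·M_(i+1) = 6(Δ_i − Δ_(i-1)) read
  2·M_0 + 6·M_1 + 1·M_2 = 6(Δ_1 - Δ_0) = 72
  1·M_1 + 4·M_2 + 1·M_3 = 6(Δ_2 - Δ_1) = -30
Natural end conditions: M_0 = M_3 = 0.
Hence M_0 = 0, M_1 = 318/23, M_2 = -252/23, M_3 = 0.
On [2, 3], s(t) = -4 + 97/23·(t - 2) + 159/23·(t - 2)² - 95/23·(t - 2)³.
With (t - 2) = 1/4: s(9/4) = -165/64.

-2.5781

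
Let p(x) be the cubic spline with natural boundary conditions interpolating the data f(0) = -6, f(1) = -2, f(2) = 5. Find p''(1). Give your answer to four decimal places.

4.5000

Put m_i = p'' at the i-th knot. Here h = (1, 1) and Δ = (4, 7), so the interior equations h_(i-1)·m_(i-1) + 2(h_(i-1)+h_i)·m_i + h_i·m_(i+1) = 6(Δ_i − Δ_(i-1)) read
  1·m_0 + 4·m_1 + 1·m_2 = 6(Δ_1 - Δ_0) = 18
Natural end conditions: m_0 = m_2 = 0.
Hence m_0 = 0, m_1 = 9/2, m_2 = 0.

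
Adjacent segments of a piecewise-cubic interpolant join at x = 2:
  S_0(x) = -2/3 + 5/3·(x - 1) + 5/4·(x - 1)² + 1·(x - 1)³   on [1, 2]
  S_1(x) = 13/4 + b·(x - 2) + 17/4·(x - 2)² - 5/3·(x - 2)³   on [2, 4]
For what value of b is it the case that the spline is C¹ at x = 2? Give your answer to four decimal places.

S_0'(x) = 5/3 + 5/2·(x - 1) + 3·(x - 1)², so S_0'(2) = 43/6. On the right, S_1'(2) = b, so b = 43/6.

7.1667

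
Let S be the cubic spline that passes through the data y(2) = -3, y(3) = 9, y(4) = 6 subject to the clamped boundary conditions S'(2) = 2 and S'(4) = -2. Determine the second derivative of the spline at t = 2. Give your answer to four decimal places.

50.5000

With σ_i denoting the second derivative at x_i, h_i = 1, 1, and Δ_i = (y_(i+1) − y_i)/h_i = 12, -3:
  1·σ_0 + 4·σ_1 + 1·σ_2 = 6(Δ_1 - Δ_0) = -90
Clamped end conditions give two more equations: 2h_0·σ_0 + h_0·σ_1 = 6(Δ_0 - S'(2)) = 60 and h_1·σ_1 + 2h_1·σ_2 = 6(S'(4) - Δ_1) = 6.
Solving the tridiagonal system: σ_0 = 101/2, σ_1 = -41, σ_2 = 47/2.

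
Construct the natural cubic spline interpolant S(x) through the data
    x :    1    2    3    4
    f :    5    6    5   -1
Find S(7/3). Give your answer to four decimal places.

6.0963

With σ_i denoting the second derivative at x_i, h_i = 1, 1, 1, and Δ_i = (y_(i+1) − y_i)/h_i = 1, -1, -6:
  1·σ_0 + 4·σ_1 + 1·σ_2 = 6(Δ_1 - Δ_0) = -12
  1·σ_1 + 4·σ_2 + 1·σ_3 = 6(Δ_2 - Δ_1) = -30
Natural end conditions: σ_0 = σ_3 = 0.
Solving the tridiagonal system: σ_0 = 0, σ_1 = -6/5, σ_2 = -36/5, σ_3 = 0.
On [2, 3], S(x) = 6 + 3/5·(x - 2) - 3/5·(x - 2)² - 1·(x - 2)³.
With (x - 2) = 1/3: S(7/3) = 823/135.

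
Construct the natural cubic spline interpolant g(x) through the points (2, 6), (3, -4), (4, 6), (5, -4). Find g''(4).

-40

With M_i denoting the second derivative at x_i, h_i = 1, 1, 1, and Δ_i = (y_(i+1) − y_i)/h_i = -10, 10, -10:
  1·M_0 + 4·M_1 + 1·M_2 = 6(Δ_1 - Δ_0) = 120
  1·M_1 + 4·M_2 + 1·M_3 = 6(Δ_2 - Δ_1) = -120
Natural end conditions: M_0 = M_3 = 0.
Forward elimination and back-substitution give M_0 = 0, M_1 = 40, M_2 = -40, M_3 = 0.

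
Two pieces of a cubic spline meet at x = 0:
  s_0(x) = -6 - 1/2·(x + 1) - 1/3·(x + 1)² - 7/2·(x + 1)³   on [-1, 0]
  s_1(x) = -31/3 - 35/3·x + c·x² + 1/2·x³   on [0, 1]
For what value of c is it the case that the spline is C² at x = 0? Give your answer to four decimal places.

s_0''(x) = -2/3 - 21·(x + 1), so s_0''(0) = -65/3. On the right, s_1''(0) = 2c, so c = -65/6.

-10.8333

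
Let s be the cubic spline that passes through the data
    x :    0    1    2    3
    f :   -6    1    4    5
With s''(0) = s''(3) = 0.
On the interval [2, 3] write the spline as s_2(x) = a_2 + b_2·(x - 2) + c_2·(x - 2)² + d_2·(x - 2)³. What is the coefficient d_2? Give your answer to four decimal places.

With m_i denoting the second derivative at x_i, h_i = 1, 1, 1, and Δ_i = (y_(i+1) − y_i)/h_i = 7, 3, 1:
  1·m_0 + 4·m_1 + 1·m_2 = 6(Δ_1 - Δ_0) = -24
  1·m_1 + 4·m_2 + 1·m_3 = 6(Δ_2 - Δ_1) = -12
Natural end conditions: m_0 = m_3 = 0.
Forward elimination and back-substitution give m_0 = 0, m_1 = -28/5, m_2 = -8/5, m_3 = 0.
On [2, 3], with s_2(x) = a_2 + b_2·(x - 2) + c_2·(x - 2)² + d_2·(x - 2)³: c_2 = m_2/2 = -4/5, d_2 = (m_3 - m_2)/(6h_2) = 4/15, b_2 = Δ_2 - h_2(2m_2 + m_3)/6 = 23/15.

0.2667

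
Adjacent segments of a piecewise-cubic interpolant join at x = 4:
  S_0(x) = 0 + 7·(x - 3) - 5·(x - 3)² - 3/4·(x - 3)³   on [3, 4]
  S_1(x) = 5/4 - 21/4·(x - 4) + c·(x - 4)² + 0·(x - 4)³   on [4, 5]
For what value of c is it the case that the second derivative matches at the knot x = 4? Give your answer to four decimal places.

-7.2500

S_0''(x) = -10 - 9/2·(x - 3), so S_0''(4) = -29/2. On the right, S_1''(4) = 2c, so c = -29/4.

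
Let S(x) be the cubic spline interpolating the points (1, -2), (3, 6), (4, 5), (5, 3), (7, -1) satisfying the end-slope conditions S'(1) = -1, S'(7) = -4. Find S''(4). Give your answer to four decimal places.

0.5000

Write σ_i for S''(x_i). With h_i = 2, 1, 1, 2 and divided differences Δ_i = 4, -1, -2, -2, the continuity of S' gives the tridiagonal system
  2·σ_0 + 6·σ_1 + 1·σ_2 = 6(Δ_1 - Δ_0) = -30
  1·σ_1 + 4·σ_2 + 1·σ_3 = 6(Δ_2 - Δ_1) = -6
  1·σ_2 + 6·σ_3 + 2·σ_4 = 6(Δ_3 - Δ_2) = 0
Clamped end conditions give two more equations: 2h_0·σ_0 + h_0·σ_1 = 6(Δ_0 - S'(1)) = 30 and h_3·σ_3 + 2h_3·σ_4 = 6(S'(7) - Δ_3) = -12.
Solving: σ_0 = 241/20, σ_1 = -91/10, σ_2 = 1/2, σ_3 = 11/10, σ_4 = -71/20.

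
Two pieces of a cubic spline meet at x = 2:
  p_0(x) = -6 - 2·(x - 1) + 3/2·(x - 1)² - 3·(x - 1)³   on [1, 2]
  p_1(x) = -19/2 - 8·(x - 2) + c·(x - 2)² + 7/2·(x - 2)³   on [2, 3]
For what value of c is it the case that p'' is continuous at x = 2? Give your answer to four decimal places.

-7.5000

p_0''(x) = 3 - 18·(x - 1), so p_0''(2) = -15. On the right, p_1''(2) = 2c, so c = -15/2.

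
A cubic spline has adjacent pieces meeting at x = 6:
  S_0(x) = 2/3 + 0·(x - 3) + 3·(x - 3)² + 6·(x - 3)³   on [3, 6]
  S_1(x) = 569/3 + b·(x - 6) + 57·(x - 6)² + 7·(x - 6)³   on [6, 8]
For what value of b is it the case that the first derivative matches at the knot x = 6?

S_0'(x) = 0 + 6·(x - 3) + 18·(x - 3)², so S_0'(6) = 180. On the right, S_1'(6) = b, so b = 180.

180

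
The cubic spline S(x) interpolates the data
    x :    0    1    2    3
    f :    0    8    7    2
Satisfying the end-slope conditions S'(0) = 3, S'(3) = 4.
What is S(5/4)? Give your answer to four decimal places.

9.0563

Write σ_i for S''(x_i). With h_i = 1, 1, 1 and divided differences Δ_i = 8, -1, -5, the continuity of S' gives the tridiagonal system
  1·σ_0 + 4·σ_1 + 1·σ_2 = 6(Δ_1 - Δ_0) = -54
  1·σ_1 + 4·σ_2 + 1·σ_3 = 6(Δ_2 - Δ_1) = -24
Clamped end conditions give two more equations: 2h_0·σ_0 + h_0·σ_1 = 6(Δ_0 - S'(0)) = 30 and h_2·σ_2 + 2h_2·σ_3 = 6(S'(3) - Δ_2) = 54.
Solving the tridiagonal system: σ_0 = 352/15, σ_1 = -254/15, σ_2 = -146/15, σ_3 = 478/15.
On [1, 2], S(x) = 8 + 94/15·(x - 1) - 127/15·(x - 1)² + 6/5·(x - 1)³.
With (x - 1) = 1/4: S(5/4) = 1449/160.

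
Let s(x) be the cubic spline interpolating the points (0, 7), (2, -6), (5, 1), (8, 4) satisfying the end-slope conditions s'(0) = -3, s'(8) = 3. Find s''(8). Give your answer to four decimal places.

3.8509

With σ_i denoting the second derivative at x_i, h_i = 2, 3, 3, and Δ_i = (y_(i+1) − y_i)/h_i = -13/2, 7/3, 1:
  2·σ_0 + 10·σ_1 + 3·σ_2 = 6(Δ_1 - Δ_0) = 53
  3·σ_1 + 12·σ_2 + 3·σ_3 = 6(Δ_2 - Δ_1) = -8
Clamped end conditions give two more equations: 2h_0·σ_0 + h_0·σ_1 = 6(Δ_0 - s'(0)) = -21 and h_2·σ_2 + 2h_2·σ_3 = 6(s'(8) - Δ_2) = 12.
Solving the tridiagonal system: σ_0 = -357/38, σ_1 = 315/38, σ_2 = -211/57, σ_3 = 439/114.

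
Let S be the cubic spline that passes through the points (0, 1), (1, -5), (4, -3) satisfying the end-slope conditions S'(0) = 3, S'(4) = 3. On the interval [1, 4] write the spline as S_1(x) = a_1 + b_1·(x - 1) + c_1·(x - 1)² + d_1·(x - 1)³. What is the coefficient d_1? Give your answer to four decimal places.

-0.7037

With M_i denoting the second derivative at x_i, h_i = 1, 3, and Δ_i = (y_(i+1) − y_i)/h_i = -6, 2/3:
  1·M_0 + 8·M_1 + 3·M_2 = 6(Δ_1 - Δ_0) = 40
Clamped end conditions give two more equations: 2h_0·M_0 + h_0·M_1 = 6(Δ_0 - S'(0)) = -54 and h_1·M_1 + 2h_1·M_2 = 6(S'(4) - Δ_1) = 14.
Solving the tridiagonal system: M_0 = -32, M_1 = 10, M_2 = -8/3.
On [1, 4], with S_1(x) = a_1 + b_1·(x - 1) + c_1·(x - 1)² + d_1·(x - 1)³: c_1 = M_1/2 = 5, d_1 = (M_2 - M_1)/(6h_1) = -19/27, b_1 = Δ_1 - h_1(2M_1 + M_2)/6 = -8.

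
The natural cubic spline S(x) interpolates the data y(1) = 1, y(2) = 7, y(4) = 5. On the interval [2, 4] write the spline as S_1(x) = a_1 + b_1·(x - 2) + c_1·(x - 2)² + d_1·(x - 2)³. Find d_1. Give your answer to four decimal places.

0.5833

Write σ_i for S''(x_i). With h_i = 1, 2 and divided differences Δ_i = 6, -1, the continuity of S' gives the tridiagonal system
  1·σ_0 + 6·σ_1 + 2·σ_2 = 6(Δ_1 - Δ_0) = -42
Natural end conditions: σ_0 = σ_2 = 0.
Hence σ_0 = 0, σ_1 = -7, σ_2 = 0.
On [2, 4], with S_1(x) = a_1 + b_1·(x - 2) + c_1·(x - 2)² + d_1·(x - 2)³: c_1 = σ_1/2 = -7/2, d_1 = (σ_2 - σ_1)/(6h_1) = 7/12, b_1 = Δ_1 - h_1(2σ_1 + σ_2)/6 = 11/3.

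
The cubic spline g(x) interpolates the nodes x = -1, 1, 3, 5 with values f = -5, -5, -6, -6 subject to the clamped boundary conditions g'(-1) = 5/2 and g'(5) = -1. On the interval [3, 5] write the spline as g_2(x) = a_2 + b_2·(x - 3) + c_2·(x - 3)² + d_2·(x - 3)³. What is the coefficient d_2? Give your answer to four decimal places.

-0.2167

Let σ_i = g''(x_i). Step sizes h_i = 2, 2, 2; slopes of the chords Δ_i = (y_(i+1) - y_i)/h_i = 0, -1/2, 0.
  2·σ_0 + 8·σ_1 + 2·σ_2 = 6(Δ_1 - Δ_0) = -3
  2·σ_1 + 8·σ_2 + 2·σ_3 = 6(Δ_2 - Δ_1) = 3
Clamped end conditions give two more equations: 2h_0·σ_0 + h_0·σ_1 = 6(Δ_0 - g'(-1)) = -15 and h_2·σ_2 + 2h_2·σ_3 = 6(g'(5) - Δ_2) = -6.
Solving the tridiagonal system: σ_0 = -119/30, σ_1 = 13/30, σ_2 = 11/15, σ_3 = -28/15.
On [3, 5], with g_2(x) = a_2 + b_2·(x - 3) + c_2·(x - 3)² + d_2·(x - 3)³: c_2 = σ_2/2 = 11/30, d_2 = (σ_3 - σ_2)/(6h_2) = -13/60, b_2 = Δ_2 - h_2(2σ_2 + σ_3)/6 = 2/15.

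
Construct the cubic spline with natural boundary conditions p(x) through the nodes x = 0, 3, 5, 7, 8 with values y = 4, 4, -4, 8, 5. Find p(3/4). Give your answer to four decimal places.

5.6834

Write m_i for p''(x_i). With h_i = 3, 2, 2, 1 and divided differences Δ_i = 0, -4, 6, -3, the continuity of p' gives the tridiagonal system
  3·m_0 + 10·m_1 + 2·m_2 = 6(Δ_1 - Δ_0) = -24
  2·m_1 + 8·m_2 + 2·m_3 = 6(Δ_2 - Δ_1) = 60
  2·m_2 + 6·m_3 + 1·m_4 = 6(Δ_3 - Δ_2) = -54
Natural end conditions: m_0 = m_4 = 0.
Solving the tridiagonal system: m_0 = 0, m_1 = -249/52, m_2 = 621/52, m_3 = -675/52, m_4 = 0.
On [0, 3], p(x) = 4 + 249/104·x + 0·x² - 83/312·x³.
With x = 3/4: p(3/4) = 37829/6656.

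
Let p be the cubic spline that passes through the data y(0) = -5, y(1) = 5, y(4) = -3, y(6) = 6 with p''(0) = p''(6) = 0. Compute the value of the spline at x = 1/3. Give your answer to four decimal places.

Let σ_i = p''(x_i). Step sizes h_i = 1, 3, 2; slopes of the chords Δ_i = (y_(i+1) - y_i)/h_i = 10, -8/3, 9/2.
  1·σ_0 + 8·σ_1 + 3·σ_2 = 6(Δ_1 - Δ_0) = -76
  3·σ_1 + 10·σ_2 + 2·σ_3 = 6(Δ_2 - Δ_1) = 43
Natural end conditions: σ_0 = σ_3 = 0.
Solving the tridiagonal system: σ_0 = 0, σ_1 = -889/71, σ_2 = 572/71, σ_3 = 0.
On [0, 1], p(x) = -5 + 5149/426·x + 0·x² - 889/426·x³.
With x = 1/3: p(1/3) = -6029/5751.

-1.0483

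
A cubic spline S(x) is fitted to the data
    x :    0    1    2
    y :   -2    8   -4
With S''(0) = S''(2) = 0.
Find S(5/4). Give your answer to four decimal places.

6.8047

Write M_i for S''(x_i). With h_i = 1, 1 and divided differences Δ_i = 10, -12, the continuity of S' gives the tridiagonal system
  1·M_0 + 4·M_1 + 1·M_2 = 6(Δ_1 - Δ_0) = -132
Natural end conditions: M_0 = M_2 = 0.
Hence M_0 = 0, M_1 = -33, M_2 = 0.
On [1, 2], S(x) = 8 - 1·(x - 1) - 33/2·(x - 1)² + 11/2·(x - 1)³.
With (x - 1) = 1/4: S(5/4) = 871/128.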